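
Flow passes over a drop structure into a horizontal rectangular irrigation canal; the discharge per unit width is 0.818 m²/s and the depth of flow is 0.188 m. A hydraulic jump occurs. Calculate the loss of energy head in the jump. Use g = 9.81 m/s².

ΔE = 0.331 m

V₁ = q/y₁ = 0.818/0.188 = 4.35 m/s. Fr₁ = V₁/√(g·y₁) = 4.35/√(9.81×0.188) = 3.20.
Sequent-depth ratio: y₂/y₁ = ½[√(1 + 8Fr₁²) − 1] = ½[√83.12 − 1] = 4.06.
y₂ = 4.06 × 0.188 = 0.763 m.
V₂ = q/y₂ = 0.818/0.763 = 1.07 m/s. E₁ = y₁ + V₁²/2g = 1.15 m; E₂ = y₂ + V₂²/2g = 0.822 m. ΔE = E₁ − E₂ = 0.331 m.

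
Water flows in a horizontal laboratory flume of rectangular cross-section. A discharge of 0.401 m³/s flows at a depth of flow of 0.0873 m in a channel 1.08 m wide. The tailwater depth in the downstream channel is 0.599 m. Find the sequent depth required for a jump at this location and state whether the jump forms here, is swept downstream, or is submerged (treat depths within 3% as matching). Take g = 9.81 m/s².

y₂ = 0.525 m; the jump is submerged

q = Q/b = 0.401/1.08 = 0.371 m²/s; V₁ = q/y₁ = 4.25 m/s. Fr₁ = V₁/√(g·y₁) = 4.60.
Bélanger equation: y₂/y₁ = ½[√(1 + 8Fr₁²) − 1] = ½[√170.0 − 1] = 6.02.
y₂ = 6.02 × 0.0873 = 0.525 m.
Tailwater y_tw = 0.599 m: y_tw > y₂, so the jump is submerged.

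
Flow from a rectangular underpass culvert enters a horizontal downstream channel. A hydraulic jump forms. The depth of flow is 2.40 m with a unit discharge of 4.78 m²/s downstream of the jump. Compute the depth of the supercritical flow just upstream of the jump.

y₁ = 0.639 m

V₂ = q/y₂ = 4.78/2.40 = 1.99 m/s; Fr₂ = V₂/√(g·y₂) = 0.410.
From the momentum equation (using Fr₂), y₁/y₂ = ½[√(1 + 8Fr₂²) − 1] = ½[√2.348 − 1] = 0.266.
y₁ = 0.266 × 2.40 = 0.639 m.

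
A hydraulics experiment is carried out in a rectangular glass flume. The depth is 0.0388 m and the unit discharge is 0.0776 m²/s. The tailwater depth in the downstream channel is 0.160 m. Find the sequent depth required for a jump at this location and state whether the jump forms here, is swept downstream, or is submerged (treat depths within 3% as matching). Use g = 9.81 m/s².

y₂ = 0.160 m; the jump forms here

V₁ = q/y₁ = 0.0776/0.0388 = 2.00 m/s. Fr₁ = V₁/√(g·y₁) = 2.00/√(9.81×0.0388) = 3.24.
Conjugate-depth relation: y₂/y₁ = ½[√(1 + 8Fr₁²) − 1] = ½[√85.07 − 1] = 4.11.
y₂ = 4.11 × 0.0388 = 0.160 m.
Tailwater y_tw = 0.160 m: y_tw ≈ y₂, so the jump forms here.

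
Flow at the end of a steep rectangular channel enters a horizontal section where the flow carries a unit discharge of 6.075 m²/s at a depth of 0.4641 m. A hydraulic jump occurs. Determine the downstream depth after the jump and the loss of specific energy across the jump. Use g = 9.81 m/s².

V₁ = q/y₁ = 6.075/0.4641 = 13.09 m/s. Fr₁ = V₁/√(g·y₁) = 13.09/√(9.81×0.4641) = 6.135.
Sequent-depth ratio: y₂/y₁ = ½[√(1 + 8Fr₁²) − 1] = ½[√302.08 − 1] = 8.190.
y₂ = 8.190 × 0.4641 = 3.801 m.
Head loss: ΔE = (y₂ − y₁)³/(4y₁y₂) = (3.801 − 0.4641)³/(4×0.4641×3.801) = 37.16/7.056 = 5.266 m.

y₂ = 3.801 m; ΔE = 5.266 m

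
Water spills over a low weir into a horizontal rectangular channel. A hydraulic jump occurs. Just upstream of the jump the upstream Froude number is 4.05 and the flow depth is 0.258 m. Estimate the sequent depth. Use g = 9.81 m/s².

Fr₁ = 4.05 (given).
Bélanger equation: y₂/y₁ = ½[√(1 + 8Fr₁²) − 1] = ½[√132.2 − 1] = 5.25.
y₂ = 5.25 × 0.258 = 1.35 m.

y₂ = 1.35 m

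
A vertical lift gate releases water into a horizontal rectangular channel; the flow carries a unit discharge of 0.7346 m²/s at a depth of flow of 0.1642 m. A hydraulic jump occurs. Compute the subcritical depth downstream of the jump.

y₂ = 0.7406 m

V₁ = q/y₁ = 0.7346/0.1642 = 4.474 m/s. Fr₁ = V₁/√(g·y₁) = 4.474/√(9.81×0.1642) = 3.525.
Sequent-depth ratio: y₂/y₁ = ½[√(1 + 8Fr₁²) − 1] = ½[√100.40 − 1] = 4.510.
y₂ = 4.510 × 0.1642 = 0.7406 m.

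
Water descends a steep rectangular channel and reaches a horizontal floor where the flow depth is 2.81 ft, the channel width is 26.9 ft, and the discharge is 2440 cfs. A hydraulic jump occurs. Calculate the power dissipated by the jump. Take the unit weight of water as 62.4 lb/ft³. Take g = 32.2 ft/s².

q = Q/b = 2440/26.9 = 90.7 ft²/s; V₁ = q/y₁ = 32.3 ft/s. Fr₁ = V₁/√(g·y₁) = 3.39.
Conjugate-depth relation: y₂/y₁ = ½[√(1 + 8Fr₁²) − 1] = ½[√93.13 − 1] = 4.33.
y₂ = 4.33 × 2.81 = 12.2 ft.
Head loss: ΔE = (y₂ − y₁)³/(4y₁y₂) = (12.2 − 2.81)³/(4×2.81×12.2) = 816/137 = 5.97 ft.
P = γ·Q·ΔE/550 = 62.4 × 2440 × 5.97 / 550 = 1653 hp.

P = 1653 hp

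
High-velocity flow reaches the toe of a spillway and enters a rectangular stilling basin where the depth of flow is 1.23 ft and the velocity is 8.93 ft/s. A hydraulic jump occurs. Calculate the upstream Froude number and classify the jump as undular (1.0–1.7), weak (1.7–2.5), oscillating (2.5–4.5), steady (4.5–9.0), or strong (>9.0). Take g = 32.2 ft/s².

Fr₁ = V₁/√(g·y₁) = 8.93/√(32.2×1.23) = 1.42.
Fr₁ = 1.42 lies in the undular range.

Fr₁ = 1.42; undular jump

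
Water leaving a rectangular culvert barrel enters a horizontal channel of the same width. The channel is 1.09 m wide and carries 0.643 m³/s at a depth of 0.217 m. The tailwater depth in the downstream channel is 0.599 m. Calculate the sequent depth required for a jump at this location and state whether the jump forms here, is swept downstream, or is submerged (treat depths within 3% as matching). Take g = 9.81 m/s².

q = Q/b = 0.643/1.09 = 0.590 m²/s; V₁ = q/y₁ = 2.72 m/s. Fr₁ = V₁/√(g·y₁) = 1.86.
From the momentum equation for a rectangular channel, y₂/y₁ = ½[√(1 + 8Fr₁²) − 1] = ½[√28.77 − 1] = 2.18.
y₂ = 2.18 × 0.217 = 0.473 m.
Tailwater y_tw = 0.599 m: y_tw > y₂, so the jump is submerged.

y₂ = 0.473 m; the jump is submerged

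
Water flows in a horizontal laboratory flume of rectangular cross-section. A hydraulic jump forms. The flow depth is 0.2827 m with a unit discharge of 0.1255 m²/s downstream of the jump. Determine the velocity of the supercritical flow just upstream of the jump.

V₁ = 3.518 m/s

V₂ = q/y₂ = 0.1255/0.2827 = 0.4439 m/s; Fr₂ = V₂/√(g·y₂) = 0.2666.
Applying the sequent-depth relation in reverse, y₁/y₂ = ½[√(1 + 8Fr₂²) − 1] = ½[√1.5685 − 1] = 0.1262.
y₁ = 0.1262 × 0.2827 = 0.03568 m.
V₁ = q/y₁ = 0.1255/0.03568 = 3.518 m/s.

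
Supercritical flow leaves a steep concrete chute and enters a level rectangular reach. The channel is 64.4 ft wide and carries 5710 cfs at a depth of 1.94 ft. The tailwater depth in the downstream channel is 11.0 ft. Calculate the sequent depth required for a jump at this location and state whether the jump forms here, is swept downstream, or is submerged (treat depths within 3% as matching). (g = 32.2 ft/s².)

y₂ = 14.9 ft; the jump is swept downstream

q = Q/b = 5710/64.4 = 88.7 ft²/s; V₁ = q/y₁ = 45.7 ft/s. Fr₁ = V₁/√(g·y₁) = 5.78.
Sequent-depth ratio: y₂/y₁ = ½[√(1 + 8Fr₁²) − 1] = ½[√268.5 − 1] = 7.69.
y₂ = 7.69 × 1.94 = 14.9 ft.
Tailwater y_tw = 11.0 ft: y_tw < y₂, so the jump is swept downstream.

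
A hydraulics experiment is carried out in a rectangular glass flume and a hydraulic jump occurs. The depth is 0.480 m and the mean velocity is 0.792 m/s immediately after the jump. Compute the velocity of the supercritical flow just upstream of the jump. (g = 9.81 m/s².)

Fr₂ = V₂/√(g·y₂) = 0.792/√(9.81×0.480) = 0.365.
Since the conjugate-depth ratio holds either way, y₁/y₂ = ½[√(1 + 8Fr₂²) − 1] = ½[√2.066 − 1] = 0.219.
y₁ = 0.219 × 0.480 = 0.105 m.
V₁ = q/y₁ = 0.380/0.105 = 3.62 m/s.

V₁ = 3.62 m/s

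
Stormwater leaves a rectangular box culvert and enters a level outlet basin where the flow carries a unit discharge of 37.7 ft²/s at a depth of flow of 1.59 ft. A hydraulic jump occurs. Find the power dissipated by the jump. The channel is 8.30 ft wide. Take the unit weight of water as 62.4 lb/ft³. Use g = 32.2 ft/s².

V₁ = q/y₁ = 37.7/1.59 = 23.7 ft/s. Fr₁ = V₁/√(g·y₁) = 23.7/√(32.2×1.59) = 3.31.
By Bélanger, y₂/y₁ = ½[√(1 + 8Fr₁²) − 1] = ½[√88.85 − 1] = 4.21.
y₂ = 4.21 × 1.59 = 6.70 ft.
V₂ = q/y₂ = 37.7/6.70 = 5.63 ft/s. E₁ = y₁ + V₁²/2g = 10.3 ft; E₂ = y₂ + V₂²/2g = 7.19 ft. ΔE = E₁ − E₂ = 3.13 ft.
Q = q·b = 37.7 × 8.30 = 313 cfs. P = γ·Q·ΔE/550 = 62.4 × 313 × 3.13 / 550 = 111 hp.

P = 111 hp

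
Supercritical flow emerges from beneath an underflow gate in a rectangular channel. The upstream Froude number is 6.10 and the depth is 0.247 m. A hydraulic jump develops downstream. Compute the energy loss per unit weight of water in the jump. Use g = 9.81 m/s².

ΔE = 2.76 m

Fr₁ = 6.10 (given).
By Bélanger, y₂/y₁ = ½[√(1 + 8Fr₁²) − 1] = ½[√298.7 − 1] = 8.14.
y₂ = 8.14 × 0.247 = 2.01 m.
Head loss: ΔE = (y₂ − y₁)³/(4y₁y₂) = (2.01 − 0.247)³/(4×0.247×2.01) = 5.49/1.99 = 2.76 m.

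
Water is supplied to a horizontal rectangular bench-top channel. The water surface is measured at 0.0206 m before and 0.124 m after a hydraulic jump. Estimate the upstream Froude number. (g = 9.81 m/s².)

Fr₁ = 4.60

For a rectangular channel the momentum equation gives q² = ½·g·y₁·y₂·(y₁ + y₂) = ½×9.81×0.0206×0.124×0.145 = 0.00181.
q = √0.00181 = 0.0426 m²/s.
V₁ = q/y₁ = 2.07 m/s; Fr₁ = V₁/√(g·y₁) = 4.60.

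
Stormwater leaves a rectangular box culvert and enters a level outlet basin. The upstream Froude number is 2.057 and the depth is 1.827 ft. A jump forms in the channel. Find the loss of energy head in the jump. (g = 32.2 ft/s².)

Fr₁ = 2.057 (given).
From the momentum equation for a rectangular channel, y₂/y₁ = ½[√(1 + 8Fr₁²) − 1] = ½[√34.850 − 1] = 2.452.
y₂ = 2.452 × 1.827 = 4.479 ft.
Head loss: ΔE = (y₂ − y₁)³/(4y₁y₂) = (4.479 − 1.827)³/(4×1.827×4.479) = 18.66/32.73 = 0.5700 ft.

ΔE = 0.5700 ft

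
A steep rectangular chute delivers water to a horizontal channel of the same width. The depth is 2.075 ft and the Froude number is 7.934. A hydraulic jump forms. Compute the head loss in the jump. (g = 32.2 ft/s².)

ΔE = 44.55 ft

Fr₁ = 7.934 (given).
By Bélanger, y₂/y₁ = ½[√(1 + 8Fr₁²) − 1] = ½[√504.59 − 1] = 10.73.
y₂ = 10.73 × 2.075 = 22.27 ft.
Head loss: ΔE = (y₂ − y₁)³/(4y₁y₂) = (22.27 − 2.075)³/(4×2.075×22.27) = 8234/184.8 = 44.55 ft.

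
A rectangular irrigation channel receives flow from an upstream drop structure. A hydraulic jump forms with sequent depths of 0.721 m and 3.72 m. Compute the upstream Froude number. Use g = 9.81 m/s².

Fr₁ = 3.99

For a rectangular channel the momentum equation gives q² = ½·g·y₁·y₂·(y₁ + y₂) = ½×9.81×0.721×3.72×4.44 = 58.4.
q = √58.4 = 7.64 m²/s.
V₁ = q/y₁ = 10.6 m/s; Fr₁ = V₁/√(g·y₁) = 3.99.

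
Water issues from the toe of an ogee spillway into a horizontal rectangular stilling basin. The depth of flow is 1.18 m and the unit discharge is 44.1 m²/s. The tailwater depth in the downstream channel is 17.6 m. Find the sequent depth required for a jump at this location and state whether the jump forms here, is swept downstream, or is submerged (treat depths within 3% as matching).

V₁ = q/y₁ = 44.1/1.18 = 37.4 m/s. Fr₁ = V₁/√(g·y₁) = 37.4/√(9.81×1.18) = 11.0.
Bélanger equation: y₂/y₁ = ½[√(1 + 8Fr₁²) − 1] = ½[√966.3 − 1] = 15.0.
y₂ = 15.0 × 1.18 = 17.8 m.
Tailwater y_tw = 17.6 m: y_tw ≈ y₂, so the jump forms here.

y₂ = 17.8 m; the jump forms here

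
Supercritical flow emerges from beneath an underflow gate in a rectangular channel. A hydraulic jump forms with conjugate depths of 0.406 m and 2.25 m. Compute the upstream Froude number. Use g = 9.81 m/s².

Fr₁ = 4.26

For a rectangular channel the momentum equation gives q² = ½·g·y₁·y₂·(y₁ + y₂) = ½×9.81×0.406×2.25×2.66 = 11.9.
q = √11.9 = 3.45 m²/s.
V₁ = q/y₁ = 8.50 m/s; Fr₁ = V₁/√(g·y₁) = 4.26.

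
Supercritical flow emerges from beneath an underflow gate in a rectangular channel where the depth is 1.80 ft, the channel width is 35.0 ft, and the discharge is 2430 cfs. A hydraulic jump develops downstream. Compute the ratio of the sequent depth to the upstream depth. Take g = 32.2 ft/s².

q = Q/b = 2430/35.0 = 69.4 ft²/s; V₁ = q/y₁ = 38.6 ft/s. Fr₁ = V₁/√(g·y₁) = 5.07.
Bélanger equation: y₂/y₁ = ½[√(1 + 8Fr₁²) − 1] = ½[√206.3 − 1] = 6.68.

y₂/y₁ = 6.68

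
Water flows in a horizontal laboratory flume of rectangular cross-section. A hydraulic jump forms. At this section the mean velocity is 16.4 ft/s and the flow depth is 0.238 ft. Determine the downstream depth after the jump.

y₂ = 1.88 ft

Fr₁ = V₁/√(g·y₁) = 16.4/√(32.2×0.238) = 5.92.
Bélanger equation: y₂/y₁ = ½[√(1 + 8Fr₁²) − 1] = ½[√281.8 − 1] = 7.89.
y₂ = 7.89 × 0.238 = 1.88 ft.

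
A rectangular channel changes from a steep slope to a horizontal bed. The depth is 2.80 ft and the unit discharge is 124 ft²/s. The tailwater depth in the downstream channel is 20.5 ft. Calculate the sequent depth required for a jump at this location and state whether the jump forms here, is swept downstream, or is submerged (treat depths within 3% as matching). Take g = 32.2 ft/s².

V₁ = q/y₁ = 124/2.80 = 44.3 ft/s. Fr₁ = V₁/√(g·y₁) = 44.3/√(32.2×2.80) = 4.66.
Sequent-depth ratio: y₂/y₁ = ½[√(1 + 8Fr₁²) − 1] = ½[√175.0 − 1] = 6.11.
y₂ = 6.11 × 2.80 = 17.1 ft.
Tailwater y_tw = 20.5 ft: y_tw > y₂, so the jump is submerged.

y₂ = 17.1 ft; the jump is submerged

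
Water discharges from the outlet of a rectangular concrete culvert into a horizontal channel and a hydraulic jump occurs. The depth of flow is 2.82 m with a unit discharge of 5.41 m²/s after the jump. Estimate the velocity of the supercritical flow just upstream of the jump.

V₁ = 8.78 m/s

V₂ = q/y₂ = 5.41/2.82 = 1.92 m/s; Fr₂ = V₂/√(g·y₂) = 0.365.
Since the conjugate-depth ratio holds either way, y₁/y₂ = ½[√(1 + 8Fr₂²) − 1] = ½[√2.064 − 1] = 0.218.
y₁ = 0.218 × 2.82 = 0.616 m.
V₁ = q/y₁ = 5.41/0.616 = 8.78 m/s.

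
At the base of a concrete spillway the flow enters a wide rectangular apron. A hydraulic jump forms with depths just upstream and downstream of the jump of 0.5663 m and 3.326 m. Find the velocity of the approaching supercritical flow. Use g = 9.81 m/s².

V₁ = 10.59 m/s

For a rectangular channel the momentum equation gives q² = ½·g·y₁·y₂·(y₁ + y₂) = ½×9.81×0.5663×3.326×3.892 = 35.96.
q = √35.96 = 5.997 m²/s.
V₁ = q/y₁ = 5.997/0.5663 = 10.59 m/s.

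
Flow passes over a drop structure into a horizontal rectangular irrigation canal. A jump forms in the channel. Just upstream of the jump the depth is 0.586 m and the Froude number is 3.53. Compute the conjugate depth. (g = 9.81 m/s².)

y₂ = 2.65 m

Fr₁ = 3.53 (given).
From the momentum equation for a rectangular channel, y₂/y₁ = ½[√(1 + 8Fr₁²) − 1] = ½[√100.7 − 1] = 4.52.
y₂ = 4.52 × 0.586 = 2.65 m.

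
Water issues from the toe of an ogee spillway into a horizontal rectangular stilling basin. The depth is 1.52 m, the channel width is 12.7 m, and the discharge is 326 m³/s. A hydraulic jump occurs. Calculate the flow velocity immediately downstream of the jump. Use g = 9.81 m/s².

V₂ = 2.96 m/s

q = Q/b = 326/12.7 = 25.7 m²/s; V₁ = q/y₁ = 16.9 m/s. Fr₁ = V₁/√(g·y₁) = 4.37.
Sequent-depth ratio: y₂/y₁ = ½[√(1 + 8Fr₁²) − 1] = ½[√154.0 − 1] = 5.71.
y₂ = 5.71 × 1.52 = 8.67 m.
V₂ = q/y₂ = 25.7/8.67 = 2.96 m/s.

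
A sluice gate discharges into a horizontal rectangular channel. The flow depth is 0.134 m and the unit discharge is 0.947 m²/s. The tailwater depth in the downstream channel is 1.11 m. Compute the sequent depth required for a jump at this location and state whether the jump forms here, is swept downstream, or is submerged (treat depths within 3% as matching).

V₁ = q/y₁ = 0.947/0.134 = 7.07 m/s. Fr₁ = V₁/√(g·y₁) = 7.07/√(9.81×0.134) = 6.16.
From the momentum equation for a rectangular channel, y₂/y₁ = ½[√(1 + 8Fr₁²) − 1] = ½[√305.0 − 1] = 8.23.
y₂ = 8.23 × 0.134 = 1.10 m.
Tailwater y_tw = 1.11 m: y_tw ≈ y₂, so the jump forms here.

y₂ = 1.10 m; the jump forms here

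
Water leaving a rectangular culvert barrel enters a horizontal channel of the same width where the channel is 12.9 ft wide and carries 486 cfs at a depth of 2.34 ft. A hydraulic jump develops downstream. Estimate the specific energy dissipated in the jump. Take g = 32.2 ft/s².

q = Q/b = 486/12.9 = 37.7 ft²/s; V₁ = q/y₁ = 16.1 ft/s. Fr₁ = V₁/√(g·y₁) = 1.85.
Sequent-depth ratio: y₂/y₁ = ½[√(1 + 8Fr₁²) − 1] = ½[√28.52 − 1] = 2.17.
y₂ = 2.17 × 2.34 = 5.08 ft.
V₂ = q/y₂ = 37.7/5.08 = 7.42 ft/s. E₁ = y₁ + V₁²/2g = 6.37 ft; E₂ = y₂ + V₂²/2g = 5.93 ft. ΔE = E₁ − E₂ = 0.432 ft.

ΔE = 0.432 ft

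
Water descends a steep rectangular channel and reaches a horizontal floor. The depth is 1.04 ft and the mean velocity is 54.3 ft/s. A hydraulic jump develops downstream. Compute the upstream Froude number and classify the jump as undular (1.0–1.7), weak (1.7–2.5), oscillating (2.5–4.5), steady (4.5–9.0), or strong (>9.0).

Fr₁ = V₁/√(g·y₁) = 54.3/√(32.2×1.04) = 9.38.
Fr₁ = 9.38 lies in the strong range.

Fr₁ = 9.38; strong jump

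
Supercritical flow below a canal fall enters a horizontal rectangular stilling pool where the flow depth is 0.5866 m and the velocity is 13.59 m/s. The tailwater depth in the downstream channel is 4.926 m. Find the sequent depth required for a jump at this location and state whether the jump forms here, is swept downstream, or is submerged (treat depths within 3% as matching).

y₂ = 4.416 m; the jump is submerged

Fr₁ = V₁/√(g·y₁) = 13.59/√(9.81×0.5866) = 5.665.
Bélanger equation: y₂/y₁ = ½[√(1 + 8Fr₁²) − 1] = ½[√257.75 − 1] = 7.527.
y₂ = 7.527 × 0.5866 = 4.416 m.
Tailwater y_tw = 4.926 m: y_tw > y₂, so the jump is submerged.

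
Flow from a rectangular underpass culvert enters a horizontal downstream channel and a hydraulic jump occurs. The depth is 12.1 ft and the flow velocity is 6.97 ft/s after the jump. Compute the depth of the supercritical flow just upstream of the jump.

Fr₂ = V₂/√(g·y₂) = 6.97/√(32.2×12.1) = 0.353.
From the momentum equation (using Fr₂), y₁/y₂ = ½[√(1 + 8Fr₂²) − 1] = ½[√1.998 − 1] = 0.207.
y₁ = 0.207 × 12.1 = 2.50 ft.

y₁ = 2.50 ft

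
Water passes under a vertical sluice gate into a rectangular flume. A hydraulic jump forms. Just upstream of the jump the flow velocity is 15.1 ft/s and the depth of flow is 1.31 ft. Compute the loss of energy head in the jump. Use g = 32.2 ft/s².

ΔE = 0.705 ft

Fr₁ = V₁/√(g·y₁) = 15.1/√(32.2×1.31) = 2.32.
By Bélanger, y₂/y₁ = ½[√(1 + 8Fr₁²) − 1] = ½[√44.24 − 1] = 2.83.
y₂ = 2.83 × 1.31 = 3.70 ft.
Head loss: ΔE = (y₂ − y₁)³/(4y₁y₂) = (3.70 − 1.31)³/(4×1.31×3.70) = 13.7/19.4 = 0.705 ft.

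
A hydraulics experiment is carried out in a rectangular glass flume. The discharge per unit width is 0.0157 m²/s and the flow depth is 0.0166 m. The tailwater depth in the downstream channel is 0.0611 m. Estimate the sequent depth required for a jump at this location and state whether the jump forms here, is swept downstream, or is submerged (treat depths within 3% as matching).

y₂ = 0.0473 m; the jump is submerged

V₁ = q/y₁ = 0.0157/0.0166 = 0.946 m/s. Fr₁ = V₁/√(g·y₁) = 0.946/√(9.81×0.0166) = 2.34.
Sequent-depth ratio: y₂/y₁ = ½[√(1 + 8Fr₁²) − 1] = ½[√44.94 − 1] = 2.85.
y₂ = 2.85 × 0.0166 = 0.0473 m.
Tailwater y_tw = 0.0611 m: y_tw > y₂, so the jump is submerged.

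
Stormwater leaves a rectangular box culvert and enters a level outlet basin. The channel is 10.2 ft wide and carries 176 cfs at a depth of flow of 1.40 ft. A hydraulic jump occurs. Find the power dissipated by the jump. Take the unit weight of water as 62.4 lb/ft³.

P = 4.88 hp

q = Q/b = 176/10.2 = 17.3 ft²/s; V₁ = q/y₁ = 12.3 ft/s. Fr₁ = V₁/√(g·y₁) = 1.84.
Sequent-depth ratio: y₂/y₁ = ½[√(1 + 8Fr₁²) − 1] = ½[√27.96 − 1] = 2.14.
y₂ = 2.14 × 1.40 = 3.00 ft.
Head loss: ΔE = (y₂ − y₁)³/(4y₁y₂) = (3.00 − 1.40)³/(4×1.40×3.00) = 4.11/16.8 = 0.244 ft.
P = γ·Q·ΔE/550 = 62.4 × 176 × 0.244 / 550 = 4.88 hp.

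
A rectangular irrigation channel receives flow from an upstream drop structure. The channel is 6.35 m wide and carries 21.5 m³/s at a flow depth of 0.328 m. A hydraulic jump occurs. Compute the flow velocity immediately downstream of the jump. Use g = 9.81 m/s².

q = Q/b = 21.5/6.35 = 3.39 m²/s; V₁ = q/y₁ = 10.3 m/s. Fr₁ = V₁/√(g·y₁) = 5.75.
From the momentum equation for a rectangular channel, y₂/y₁ = ½[√(1 + 8Fr₁²) − 1] = ½[√265.9 − 1] = 7.65.
y₂ = 7.65 × 0.328 = 2.51 m.
V₂ = q/y₂ = 3.39/2.51 = 1.35 m/s.

V₂ = 1.35 m/s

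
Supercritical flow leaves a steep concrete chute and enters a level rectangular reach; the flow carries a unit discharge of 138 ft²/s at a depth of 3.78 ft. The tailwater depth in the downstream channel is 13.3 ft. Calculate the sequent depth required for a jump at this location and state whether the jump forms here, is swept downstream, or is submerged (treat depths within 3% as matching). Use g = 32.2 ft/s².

y₂ = 15.9 ft; the jump is swept downstream

V₁ = q/y₁ = 138/3.78 = 36.5 ft/s. Fr₁ = V₁/√(g·y₁) = 36.5/√(32.2×3.78) = 3.31.
By Bélanger, y₂/y₁ = ½[√(1 + 8Fr₁²) − 1] = ½[√88.60 − 1] = 4.21.
y₂ = 4.21 × 3.78 = 15.9 ft.
Tailwater y_tw = 13.3 ft: y_tw < y₂, so the jump is swept downstream.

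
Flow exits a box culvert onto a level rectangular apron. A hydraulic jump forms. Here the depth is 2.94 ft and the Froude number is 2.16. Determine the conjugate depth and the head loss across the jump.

Fr₁ = 2.16 (given).
Conjugate-depth relation: y₂/y₁ = ½[√(1 + 8Fr₁²) − 1] = ½[√38.32 − 1] = 2.60.
y₂ = 2.60 × 2.94 = 7.63 ft.
V₁ = Fr₁·√(g·y₁) = 2.16×√(32.2×2.94) = 21.0 ft/s; q = V₁·y₁ = 61.8 ft²/s. V₂ = q/y₂ = 61.8/7.63 = 8.10 ft/s. E₁ = y₁ + V₁²/2g = 9.80 ft; E₂ = y₂ + V₂²/2g = 8.65 ft. ΔE = E₁ − E₂ = 1.15 ft.

y₂ = 7.63 ft; ΔE = 1.15 ft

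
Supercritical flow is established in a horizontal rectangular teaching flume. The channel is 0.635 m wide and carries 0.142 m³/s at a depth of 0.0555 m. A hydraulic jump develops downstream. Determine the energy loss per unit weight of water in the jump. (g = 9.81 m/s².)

ΔE = 0.465 m

q = Q/b = 0.142/0.635 = 0.224 m²/s; V₁ = q/y₁ = 4.03 m/s. Fr₁ = V₁/√(g·y₁) = 5.46.
Sequent-depth ratio: y₂/y₁ = ½[√(1 + 8Fr₁²) − 1] = ½[√239.5 − 1] = 7.24.
y₂ = 7.24 × 0.0555 = 0.402 m.
Head loss: ΔE = (y₂ − y₁)³/(4y₁y₂) = (0.402 − 0.0555)³/(4×0.0555×0.402) = 0.0415/0.0892 = 0.465 m.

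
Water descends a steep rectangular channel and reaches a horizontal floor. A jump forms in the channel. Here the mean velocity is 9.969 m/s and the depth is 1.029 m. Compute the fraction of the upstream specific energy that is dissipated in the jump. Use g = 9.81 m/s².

Fr₁ = V₁/√(g·y₁) = 9.969/√(9.81×1.029) = 3.138.
From the momentum equation for a rectangular channel, y₂/y₁ = ½[√(1 + 8Fr₁²) − 1] = ½[√79.761 − 1] = 3.965.
y₂ = 3.965 × 1.029 = 4.080 m.
E₁ = y₁ + V₁²/2g = 6.094 m. ΔE = (y₂ − y₁)³/(4y₁y₂) = 1.692 m. ΔE/E₁ = 1.692/6.094 = 0.278.

ΔE/E₁ = 0.278 (27.8%)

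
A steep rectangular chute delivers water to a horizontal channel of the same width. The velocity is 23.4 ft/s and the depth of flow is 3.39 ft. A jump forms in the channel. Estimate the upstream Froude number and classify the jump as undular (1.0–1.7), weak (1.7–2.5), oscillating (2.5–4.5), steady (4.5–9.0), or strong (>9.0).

Fr₁ = V₁/√(g·y₁) = 23.4/√(32.2×3.39) = 2.24.
Fr₁ = 2.24 lies in the weak range.

Fr₁ = 2.24; weak jump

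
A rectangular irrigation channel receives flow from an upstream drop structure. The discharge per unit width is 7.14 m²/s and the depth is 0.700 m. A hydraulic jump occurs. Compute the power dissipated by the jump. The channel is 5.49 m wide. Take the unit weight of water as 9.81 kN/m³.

P = 874 kW

V₁ = q/y₁ = 7.14/0.700 = 10.2 m/s. Fr₁ = V₁/√(g·y₁) = 10.2/√(9.81×0.700) = 3.89.
Bélanger equation: y₂/y₁ = ½[√(1 + 8Fr₁²) − 1] = ½[√122.2 − 1] = 5.03.
y₂ = 5.03 × 0.700 = 3.52 m.
Head loss: ΔE = (y₂ − y₁)³/(4y₁y₂) = (3.52 − 0.700)³/(4×0.700×3.52) = 22.4/9.85 = 2.27 m.
Q = q·b = 7.14 × 5.49 = 39.2 m³/s. P = γ·Q·ΔE = 9.81 × 39.2 × 2.27 = 874 kW.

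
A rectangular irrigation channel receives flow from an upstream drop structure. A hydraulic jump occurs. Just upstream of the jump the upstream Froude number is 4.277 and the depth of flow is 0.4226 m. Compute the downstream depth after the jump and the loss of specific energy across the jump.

Fr₁ = 4.277 (given).
From the momentum equation for a rectangular channel, y₂/y₁ = ½[√(1 + 8Fr₁²) − 1] = ½[√147.34 − 1] = 5.569.
y₂ = 5.569 × 0.4226 = 2.354 m.
V₁ = Fr₁·√(g·y₁) = 4.277×√(9.81×0.4226) = 8.708 m/s; q = V₁·y₁ = 3.680 m²/s. V₂ = q/y₂ = 3.680/2.354 = 1.564 m/s. E₁ = y₁ + V₁²/2g = 4.288 m; E₂ = y₂ + V₂²/2g = 2.478 m. ΔE = E₁ − E₂ = 1.810 m.

y₂ = 2.354 m; ΔE = 1.810 m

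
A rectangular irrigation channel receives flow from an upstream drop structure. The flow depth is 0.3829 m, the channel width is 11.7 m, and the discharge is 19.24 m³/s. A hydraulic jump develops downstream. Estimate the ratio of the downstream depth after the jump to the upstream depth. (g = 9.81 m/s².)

q = Q/b = 19.24/11.7 = 1.644 m²/s; V₁ = q/y₁ = 4.295 m/s. Fr₁ = V₁/√(g·y₁) = 2.216.
Sequent-depth ratio: y₂/y₁ = ½[√(1 + 8Fr₁²) − 1] = ½[√40.283 − 1] = 2.673.

y₂/y₁ = 2.673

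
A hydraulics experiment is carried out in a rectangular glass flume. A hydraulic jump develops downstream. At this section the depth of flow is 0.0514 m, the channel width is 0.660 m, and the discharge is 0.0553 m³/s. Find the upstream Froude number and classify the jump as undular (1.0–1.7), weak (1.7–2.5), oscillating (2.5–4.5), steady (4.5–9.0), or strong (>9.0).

q = Q/b = 0.0553/0.660 = 0.0838 m²/s; V₁ = q/y₁ = 1.63 m/s. Fr₁ = V₁/√(g·y₁) = 2.30.
Fr₁ = 2.30 lies in the weak range.

Fr₁ = 2.30; weak jump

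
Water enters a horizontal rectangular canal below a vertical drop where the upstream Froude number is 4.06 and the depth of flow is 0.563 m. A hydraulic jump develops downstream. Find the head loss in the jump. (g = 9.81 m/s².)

Fr₁ = 4.06 (given).
By Bélanger, y₂/y₁ = ½[√(1 + 8Fr₁²) − 1] = ½[√132.9 − 1] = 5.26.
y₂ = 5.26 × 0.563 = 2.96 m.
Head loss: ΔE = (y₂ − y₁)³/(4y₁y₂) = (2.96 − 0.563)³/(4×0.563×2.96) = 13.8/6.67 = 2.07 m.

ΔE = 2.07 m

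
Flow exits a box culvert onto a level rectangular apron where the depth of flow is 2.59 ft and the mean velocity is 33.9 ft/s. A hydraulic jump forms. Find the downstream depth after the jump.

y₂ = 12.4 ft

Fr₁ = V₁/√(g·y₁) = 33.9/√(32.2×2.59) = 3.71.
Conjugate-depth relation: y₂/y₁ = ½[√(1 + 8Fr₁²) − 1] = ½[√111.2 − 1] = 4.77.
y₂ = 4.77 × 2.59 = 12.4 ft.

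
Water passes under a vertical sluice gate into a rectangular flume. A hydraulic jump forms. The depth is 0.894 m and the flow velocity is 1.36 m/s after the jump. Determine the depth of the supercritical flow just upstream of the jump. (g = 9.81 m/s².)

y₁ = 0.286 m

Fr₂ = V₂/√(g·y₂) = 1.36/√(9.81×0.894) = 0.459.
From the momentum equation (using Fr₂), y₁/y₂ = ½[√(1 + 8Fr₂²) − 1] = ½[√2.687 − 1] = 0.320.
y₁ = 0.320 × 0.894 = 0.286 m.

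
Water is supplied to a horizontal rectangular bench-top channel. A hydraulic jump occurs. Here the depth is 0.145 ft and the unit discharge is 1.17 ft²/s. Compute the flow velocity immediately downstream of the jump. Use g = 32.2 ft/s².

V₂ = 1.68 ft/s

V₁ = q/y₁ = 1.17/0.145 = 8.07 ft/s. Fr₁ = V₁/√(g·y₁) = 8.07/√(32.2×0.145) = 3.73.
From the momentum equation for a rectangular channel, y₂/y₁ = ½[√(1 + 8Fr₁²) − 1] = ½[√112.6 − 1] = 4.80.
y₂ = 4.80 × 0.145 = 0.697 ft.
V₂ = q/y₂ = 1.17/0.697 = 1.68 ft/s.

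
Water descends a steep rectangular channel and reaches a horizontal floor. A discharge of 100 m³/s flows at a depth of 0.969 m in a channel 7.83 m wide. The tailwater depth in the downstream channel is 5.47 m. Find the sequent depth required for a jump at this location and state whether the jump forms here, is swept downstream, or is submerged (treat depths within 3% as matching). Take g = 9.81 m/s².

y₂ = 5.39 m; the jump forms here

q = Q/b = 100/7.83 = 12.8 m²/s; V₁ = q/y₁ = 13.2 m/s. Fr₁ = V₁/√(g·y₁) = 4.27.
Conjugate-depth relation: y₂/y₁ = ½[√(1 + 8Fr₁²) − 1] = ½[√147.2 − 1] = 5.57.
y₂ = 5.57 × 0.969 = 5.39 m.
Tailwater y_tw = 5.47 m: y_tw ≈ y₂, so the jump forms here.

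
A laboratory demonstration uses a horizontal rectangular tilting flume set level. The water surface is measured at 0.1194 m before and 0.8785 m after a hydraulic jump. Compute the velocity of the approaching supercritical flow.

For a rectangular channel the momentum equation gives q² = ½·g·y₁·y₂·(y₁ + y₂) = ½×9.81×0.1194×0.8785×0.9979 = 0.5134.
q = √0.5134 = 0.7165 m²/s.
V₁ = q/y₁ = 0.7165/0.1194 = 6.001 m/s.

V₁ = 6.001 m/s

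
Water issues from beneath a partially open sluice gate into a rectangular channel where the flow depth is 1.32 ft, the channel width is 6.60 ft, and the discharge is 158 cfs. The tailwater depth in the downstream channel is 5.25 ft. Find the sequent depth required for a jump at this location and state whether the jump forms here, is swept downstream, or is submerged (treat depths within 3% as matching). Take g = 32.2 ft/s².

y₂ = 4.57 ft; the jump is submerged

q = Q/b = 158/6.60 = 23.9 ft²/s; V₁ = q/y₁ = 18.1 ft/s. Fr₁ = V₁/√(g·y₁) = 2.78.
By Bélanger, y₂/y₁ = ½[√(1 + 8Fr₁²) − 1] = ½[√62.91 − 1] = 3.47.
y₂ = 3.47 × 1.32 = 4.57 ft.
Tailwater y_tw = 5.25 ft: y_tw > y₂, so the jump is submerged.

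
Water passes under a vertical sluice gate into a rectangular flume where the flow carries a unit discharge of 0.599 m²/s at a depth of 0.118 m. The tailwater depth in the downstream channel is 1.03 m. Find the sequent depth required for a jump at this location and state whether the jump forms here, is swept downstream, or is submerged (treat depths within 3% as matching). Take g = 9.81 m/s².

y₂ = 0.731 m; the jump is submerged

V₁ = q/y₁ = 0.599/0.118 = 5.08 m/s. Fr₁ = V₁/√(g·y₁) = 5.08/√(9.81×0.118) = 4.72.
By Bélanger, y₂/y₁ = ½[√(1 + 8Fr₁²) − 1] = ½[√179.1 − 1] = 6.19.
y₂ = 6.19 × 0.118 = 0.731 m.
Tailwater y_tw = 1.03 m: y_tw > y₂, so the jump is submerged.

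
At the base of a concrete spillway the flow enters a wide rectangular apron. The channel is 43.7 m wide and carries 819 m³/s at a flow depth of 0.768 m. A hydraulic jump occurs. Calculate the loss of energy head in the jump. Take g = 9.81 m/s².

q = Q/b = 819/43.7 = 18.7 m²/s; V₁ = q/y₁ = 24.4 m/s. Fr₁ = V₁/√(g·y₁) = 8.89.
Sequent-depth ratio: y₂/y₁ = ½[√(1 + 8Fr₁²) − 1] = ½[√633.3 − 1] = 12.1.
y₂ = 12.1 × 0.768 = 9.28 m.
V₂ = q/y₂ = 18.7/9.28 = 2.02 m/s. E₁ = y₁ + V₁²/2g = 31.1 m; E₂ = y₂ + V₂²/2g = 9.49 m. ΔE = E₁ − E₂ = 21.6 m.

ΔE = 21.6 m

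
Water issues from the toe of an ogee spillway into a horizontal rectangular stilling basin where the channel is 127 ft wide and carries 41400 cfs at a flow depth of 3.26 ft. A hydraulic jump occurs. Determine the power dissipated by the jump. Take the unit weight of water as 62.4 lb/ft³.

P = 536647 hp

q = Q/b = 41400/127 = 326 ft²/s; V₁ = q/y₁ = 100.0 ft/s. Fr₁ = V₁/√(g·y₁) = 9.76.
Bélanger equation: y₂/y₁ = ½[√(1 + 8Fr₁²) − 1] = ½[√763.0 − 1] = 13.3.
y₂ = 13.3 × 3.26 = 43.4 ft.
Head loss: ΔE = (y₂ − y₁)³/(4y₁y₂) = (43.4 − 3.26)³/(4×3.26×43.4) = 64653/566 = 114 ft.
P = γ·Q·ΔE/550 = 62.4 × 41400 × 114 / 550 = 536647 hp.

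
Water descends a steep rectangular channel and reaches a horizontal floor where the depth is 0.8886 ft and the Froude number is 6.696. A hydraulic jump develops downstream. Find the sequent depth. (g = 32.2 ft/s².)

y₂ = 7.982 ft

Fr₁ = 6.696 (given).
Sequent-depth ratio: y₂/y₁ = ½[√(1 + 8Fr₁²) − 1] = ½[√359.69 − 1] = 8.983.
y₂ = 8.983 × 0.8886 = 7.982 ft.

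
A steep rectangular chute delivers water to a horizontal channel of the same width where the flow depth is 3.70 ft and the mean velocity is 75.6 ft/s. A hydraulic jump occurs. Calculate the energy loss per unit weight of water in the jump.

ΔE = 57.0 ft

Fr₁ = V₁/√(g·y₁) = 75.6/√(32.2×3.70) = 6.93.
Bélanger equation: y₂/y₁ = ½[√(1 + 8Fr₁²) − 1] = ½[√384.8 − 1] = 9.31.
y₂ = 9.31 × 3.70 = 34.4 ft.
Head loss: ΔE = (y₂ − y₁)³/(4y₁y₂) = (34.4 − 3.70)³/(4×3.70×34.4) = 29045/510 = 57.0 ft.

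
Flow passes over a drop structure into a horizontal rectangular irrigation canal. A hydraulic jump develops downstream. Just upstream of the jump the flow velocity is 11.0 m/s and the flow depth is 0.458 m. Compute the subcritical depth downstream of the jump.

y₂ = 3.14 m

Fr₁ = V₁/√(g·y₁) = 11.0/√(9.81×0.458) = 5.19.
Conjugate-depth relation: y₂/y₁ = ½[√(1 + 8Fr₁²) − 1] = ½[√216.4 − 1] = 6.86.
y₂ = 6.86 × 0.458 = 3.14 m.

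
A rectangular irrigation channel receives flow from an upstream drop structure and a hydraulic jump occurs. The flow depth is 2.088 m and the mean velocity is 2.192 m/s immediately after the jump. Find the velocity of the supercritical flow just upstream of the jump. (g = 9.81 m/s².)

V₁ = 6.298 m/s

Fr₂ = V₂/√(g·y₂) = 2.192/√(9.81×2.088) = 0.4843.
Since the conjugate-depth ratio holds either way, y₁/y₂ = ½[√(1 + 8Fr₂²) − 1] = ½[√2.8766 − 1] = 0.3480.
y₁ = 0.3480 × 2.088 = 0.7267 m.
V₁ = q/y₁ = 4.577/0.7267 = 6.298 m/s.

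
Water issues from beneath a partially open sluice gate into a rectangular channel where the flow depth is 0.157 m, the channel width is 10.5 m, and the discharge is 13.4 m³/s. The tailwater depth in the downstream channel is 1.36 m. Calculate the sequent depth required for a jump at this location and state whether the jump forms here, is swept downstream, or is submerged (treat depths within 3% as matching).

y₂ = 1.38 m; the jump forms here

q = Q/b = 13.4/10.5 = 1.28 m²/s; V₁ = q/y₁ = 8.13 m/s. Fr₁ = V₁/√(g·y₁) = 6.55.
Conjugate-depth relation: y₂/y₁ = ½[√(1 + 8Fr₁²) − 1] = ½[√344.2 − 1] = 8.78.
y₂ = 8.78 × 0.157 = 1.38 m.
Tailwater y_tw = 1.36 m: y_tw ≈ y₂, so the jump forms here.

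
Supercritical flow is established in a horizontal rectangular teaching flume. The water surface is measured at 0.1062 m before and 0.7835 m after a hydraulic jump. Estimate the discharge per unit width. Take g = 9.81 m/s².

For a rectangular channel the momentum equation gives q² = ½·g·y₁·y₂·(y₁ + y₂) = ½×9.81×0.1062×0.7835×0.8897 = 0.3631.
q = √0.3631 = 0.6026 m²/s.

q = 0.6026 m²/s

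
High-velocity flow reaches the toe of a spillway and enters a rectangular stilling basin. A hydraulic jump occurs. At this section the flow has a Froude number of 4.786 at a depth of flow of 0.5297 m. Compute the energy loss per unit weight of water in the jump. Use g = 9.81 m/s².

ΔE = 3.113 m

Fr₁ = 4.786 (given).
Sequent-depth ratio: y₂/y₁ = ½[√(1 + 8Fr₁²) − 1] = ½[√184.25 − 1] = 6.287.
y₂ = 6.287 × 0.5297 = 3.330 m.
V₁ = Fr₁·√(g·y₁) = 4.786×√(9.81×0.5297) = 10.91 m/s; q = V₁·y₁ = 5.779 m²/s. V₂ = q/y₂ = 5.779/3.330 = 1.735 m/s. E₁ = y₁ + V₁²/2g = 6.596 m; E₂ = y₂ + V₂²/2g = 3.484 m. ΔE = E₁ − E₂ = 3.113 m.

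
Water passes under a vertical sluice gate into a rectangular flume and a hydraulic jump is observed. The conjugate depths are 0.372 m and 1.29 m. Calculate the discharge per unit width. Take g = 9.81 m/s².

For a rectangular channel the momentum equation gives q² = ½·g·y₁·y₂·(y₁ + y₂) = ½×9.81×0.372×1.29×1.66 = 3.91.
q = √3.91 = 1.98 m²/s.

q = 1.98 m²/s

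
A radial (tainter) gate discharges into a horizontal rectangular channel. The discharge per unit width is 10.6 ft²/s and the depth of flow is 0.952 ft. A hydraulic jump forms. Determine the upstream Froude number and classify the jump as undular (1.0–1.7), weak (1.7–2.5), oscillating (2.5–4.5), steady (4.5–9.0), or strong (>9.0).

V₁ = q/y₁ = 10.6/0.952 = 11.1 ft/s. Fr₁ = V₁/√(g·y₁) = 11.1/√(32.2×0.952) = 2.01.
Fr₁ = 2.01 lies in the weak range.

Fr₁ = 2.01; weak jump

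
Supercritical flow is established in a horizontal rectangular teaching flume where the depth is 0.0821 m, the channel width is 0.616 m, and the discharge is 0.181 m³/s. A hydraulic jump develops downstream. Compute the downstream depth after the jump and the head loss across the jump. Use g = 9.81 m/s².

q = Q/b = 0.181/0.616 = 0.294 m²/s; V₁ = q/y₁ = 3.58 m/s. Fr₁ = V₁/√(g·y₁) = 3.99.
From the momentum equation for a rectangular channel, y₂/y₁ = ½[√(1 + 8Fr₁²) − 1] = ½[√128.2 − 1] = 5.16.
y₂ = 5.16 × 0.0821 = 0.424 m.
Head loss: ΔE = (y₂ − y₁)³/(4y₁y₂) = (0.424 − 0.0821)³/(4×0.0821×0.424) = 0.0399/0.139 = 0.287 m.

y₂ = 0.424 m; ΔE = 0.287 m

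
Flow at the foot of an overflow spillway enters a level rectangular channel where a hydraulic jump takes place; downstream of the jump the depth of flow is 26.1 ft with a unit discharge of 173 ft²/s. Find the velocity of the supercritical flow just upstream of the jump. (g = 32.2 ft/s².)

V₁ = 69.4 ft/s

V₂ = q/y₂ = 173/26.1 = 6.63 ft/s; Fr₂ = V₂/√(g·y₂) = 0.229.
Since the conjugate-depth ratio holds either way, y₁/y₂ = ½[√(1 + 8Fr₂²) − 1] = ½[√1.418 − 1] = 0.0954.
y₁ = 0.0954 × 26.1 = 2.49 ft.
V₁ = q/y₁ = 173/2.49 = 69.4 ft/s.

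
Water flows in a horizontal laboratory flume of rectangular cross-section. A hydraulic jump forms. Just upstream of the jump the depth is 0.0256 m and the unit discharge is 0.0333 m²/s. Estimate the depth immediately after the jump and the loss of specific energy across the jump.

V₁ = q/y₁ = 0.0333/0.0256 = 1.30 m/s. Fr₁ = V₁/√(g·y₁) = 1.30/√(9.81×0.0256) = 2.60.
By Bélanger, y₂/y₁ = ½[√(1 + 8Fr₁²) − 1] = ½[√54.90 − 1] = 3.20.
y₂ = 3.20 × 0.0256 = 0.0820 m.
V₂ = q/y₂ = 0.0333/0.0820 = 0.406 m/s. E₁ = y₁ + V₁²/2g = 0.112 m; E₂ = y₂ + V₂²/2g = 0.0904 m. ΔE = E₁ − E₂ = 0.0214 m.

y₂ = 0.0820 m; ΔE = 0.0214 m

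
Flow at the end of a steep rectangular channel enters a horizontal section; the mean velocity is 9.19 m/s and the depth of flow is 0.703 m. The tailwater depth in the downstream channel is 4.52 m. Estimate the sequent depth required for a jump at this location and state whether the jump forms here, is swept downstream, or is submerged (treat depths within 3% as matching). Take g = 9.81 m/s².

Fr₁ = V₁/√(g·y₁) = 9.19/√(9.81×0.703) = 3.50.
Bélanger equation: y₂/y₁ = ½[√(1 + 8Fr₁²) − 1] = ½[√98.97 − 1] = 4.47.
y₂ = 4.47 × 0.703 = 3.15 m.
Tailwater y_tw = 4.52 m: y_tw > y₂, so the jump is submerged.

y₂ = 3.15 m; the jump is submerged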